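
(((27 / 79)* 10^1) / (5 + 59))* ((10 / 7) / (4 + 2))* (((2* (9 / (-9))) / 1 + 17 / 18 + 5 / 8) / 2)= -0.00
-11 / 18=-0.61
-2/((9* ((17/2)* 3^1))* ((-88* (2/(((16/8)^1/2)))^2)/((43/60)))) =43/2423520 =0.00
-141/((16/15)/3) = -6345/16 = -396.56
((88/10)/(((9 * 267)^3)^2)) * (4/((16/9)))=11/106967074871089944405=0.00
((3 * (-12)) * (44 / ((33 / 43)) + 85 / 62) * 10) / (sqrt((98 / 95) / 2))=-655140 * sqrt(95) / 217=-29426.34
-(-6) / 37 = 6 / 37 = 0.16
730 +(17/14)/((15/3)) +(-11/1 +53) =54057/70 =772.24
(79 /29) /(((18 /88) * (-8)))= -869 /522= -1.66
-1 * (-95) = 95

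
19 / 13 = 1.46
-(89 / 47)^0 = -1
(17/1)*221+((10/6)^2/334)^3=102048852095137/27162324216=3757.00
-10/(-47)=10/47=0.21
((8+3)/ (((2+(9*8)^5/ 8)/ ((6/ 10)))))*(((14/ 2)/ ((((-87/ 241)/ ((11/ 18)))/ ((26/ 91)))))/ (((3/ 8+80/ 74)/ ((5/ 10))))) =-2157914/ 68019006606615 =-0.00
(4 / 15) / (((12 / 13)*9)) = 13 / 405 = 0.03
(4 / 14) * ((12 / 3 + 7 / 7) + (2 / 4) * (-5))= 5 / 7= 0.71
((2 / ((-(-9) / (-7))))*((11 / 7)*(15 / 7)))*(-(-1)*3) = -110 / 7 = -15.71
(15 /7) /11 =15 /77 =0.19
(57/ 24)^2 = 361/ 64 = 5.64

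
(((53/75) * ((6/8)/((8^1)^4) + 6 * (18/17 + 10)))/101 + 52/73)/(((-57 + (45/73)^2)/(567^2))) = -67506385821726033/10104773017600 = -6680.64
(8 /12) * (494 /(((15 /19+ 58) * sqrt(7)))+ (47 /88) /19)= 47 /2508+ 18772 * sqrt(7) /23457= 2.14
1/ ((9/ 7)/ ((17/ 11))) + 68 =6851/ 99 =69.20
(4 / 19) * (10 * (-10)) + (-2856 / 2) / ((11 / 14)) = -384248 / 209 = -1838.51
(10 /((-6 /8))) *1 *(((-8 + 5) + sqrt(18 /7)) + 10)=-280 /3- 40 *sqrt(14) /7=-114.71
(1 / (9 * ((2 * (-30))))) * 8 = -2 / 135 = -0.01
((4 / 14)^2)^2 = 16 / 2401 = 0.01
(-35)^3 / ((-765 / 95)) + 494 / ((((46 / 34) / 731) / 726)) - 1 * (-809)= 681922538410 / 3519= 193783045.87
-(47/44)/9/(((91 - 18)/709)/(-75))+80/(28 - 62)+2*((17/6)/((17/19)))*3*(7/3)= 21039167/163812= 128.43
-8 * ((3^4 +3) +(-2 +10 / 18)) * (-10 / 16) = 3715 / 9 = 412.78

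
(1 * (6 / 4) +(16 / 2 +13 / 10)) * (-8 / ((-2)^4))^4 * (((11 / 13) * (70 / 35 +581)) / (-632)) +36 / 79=-23391 / 328640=-0.07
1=1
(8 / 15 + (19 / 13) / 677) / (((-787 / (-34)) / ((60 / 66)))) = 4807124 / 228570771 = 0.02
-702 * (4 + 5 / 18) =-3003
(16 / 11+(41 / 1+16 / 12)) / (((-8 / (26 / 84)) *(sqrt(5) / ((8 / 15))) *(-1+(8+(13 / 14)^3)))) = -736372 *sqrt(5) / 31786425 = -0.05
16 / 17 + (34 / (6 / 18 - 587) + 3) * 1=58093 / 14960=3.88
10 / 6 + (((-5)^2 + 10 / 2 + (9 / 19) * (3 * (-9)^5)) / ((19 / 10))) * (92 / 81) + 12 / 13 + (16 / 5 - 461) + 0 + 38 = -32033135444 / 633555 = -50560.94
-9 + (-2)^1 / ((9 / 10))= -101 / 9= -11.22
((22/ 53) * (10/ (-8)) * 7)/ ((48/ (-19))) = 7315/ 5088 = 1.44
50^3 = 125000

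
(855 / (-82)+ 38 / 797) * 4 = -41.52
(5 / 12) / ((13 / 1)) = 0.03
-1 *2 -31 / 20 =-71 / 20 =-3.55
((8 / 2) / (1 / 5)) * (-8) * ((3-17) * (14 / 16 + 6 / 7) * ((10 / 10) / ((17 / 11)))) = 42680 / 17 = 2510.59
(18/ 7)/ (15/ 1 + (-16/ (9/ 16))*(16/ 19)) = -3078/ 10717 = -0.29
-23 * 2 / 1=-46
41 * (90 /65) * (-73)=-53874 /13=-4144.15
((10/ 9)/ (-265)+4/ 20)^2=218089/ 5688225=0.04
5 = 5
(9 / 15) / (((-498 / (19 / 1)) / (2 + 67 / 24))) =-437 / 3984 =-0.11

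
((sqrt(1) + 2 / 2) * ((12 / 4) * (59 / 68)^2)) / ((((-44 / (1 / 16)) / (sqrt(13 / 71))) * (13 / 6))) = -31329 * sqrt(923) / 751159552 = -0.00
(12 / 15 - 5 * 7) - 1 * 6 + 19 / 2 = -307 / 10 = -30.70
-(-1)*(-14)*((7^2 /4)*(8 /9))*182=-249704 /9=-27744.89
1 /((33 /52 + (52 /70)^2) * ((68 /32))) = 509600 /1284809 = 0.40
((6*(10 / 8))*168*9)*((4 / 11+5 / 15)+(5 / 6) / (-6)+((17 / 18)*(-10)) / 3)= -323085 / 11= -29371.36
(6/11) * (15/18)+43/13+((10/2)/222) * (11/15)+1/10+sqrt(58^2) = 14733022/238095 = 61.88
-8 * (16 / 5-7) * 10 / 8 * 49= 1862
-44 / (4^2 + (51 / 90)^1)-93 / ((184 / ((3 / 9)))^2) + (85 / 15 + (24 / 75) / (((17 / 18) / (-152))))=-1040306055623 / 21453700800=-48.49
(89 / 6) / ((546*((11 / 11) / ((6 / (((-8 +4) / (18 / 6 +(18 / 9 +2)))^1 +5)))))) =89 / 2418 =0.04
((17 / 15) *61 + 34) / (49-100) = -91 / 45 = -2.02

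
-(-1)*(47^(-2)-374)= -374.00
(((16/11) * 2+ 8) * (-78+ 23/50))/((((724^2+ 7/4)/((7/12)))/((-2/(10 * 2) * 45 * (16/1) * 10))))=15632064/23063821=0.68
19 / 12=1.58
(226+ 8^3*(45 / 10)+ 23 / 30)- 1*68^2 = -62797 / 30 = -2093.23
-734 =-734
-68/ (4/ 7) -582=-701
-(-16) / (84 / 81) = 108 / 7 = 15.43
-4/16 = -1/4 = -0.25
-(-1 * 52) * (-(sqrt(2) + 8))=-489.54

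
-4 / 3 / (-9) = 4 / 27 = 0.15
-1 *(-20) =20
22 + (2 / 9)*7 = 212 / 9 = 23.56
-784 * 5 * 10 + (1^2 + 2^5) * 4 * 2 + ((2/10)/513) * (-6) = -33290282/855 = -38936.00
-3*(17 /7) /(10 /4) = -102 /35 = -2.91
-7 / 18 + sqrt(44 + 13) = -7 / 18 + sqrt(57) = 7.16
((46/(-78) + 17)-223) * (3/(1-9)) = 8057/104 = 77.47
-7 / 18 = -0.39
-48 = -48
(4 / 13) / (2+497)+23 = 149205 / 6487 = 23.00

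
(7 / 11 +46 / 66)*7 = 28 / 3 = 9.33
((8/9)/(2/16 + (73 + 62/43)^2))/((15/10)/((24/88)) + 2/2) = 236672/9590847669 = 0.00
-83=-83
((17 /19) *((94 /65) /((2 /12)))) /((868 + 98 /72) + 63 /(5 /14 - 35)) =33481296 /3741381371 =0.01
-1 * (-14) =14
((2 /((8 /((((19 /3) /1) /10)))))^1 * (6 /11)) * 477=9063 /220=41.20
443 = 443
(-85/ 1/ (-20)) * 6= 51/ 2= 25.50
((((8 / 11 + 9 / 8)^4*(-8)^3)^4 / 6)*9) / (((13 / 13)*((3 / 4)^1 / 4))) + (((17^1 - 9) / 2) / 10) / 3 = 3724713984595892557433791914692342479 / 352893925352234196480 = 10554769342878718.75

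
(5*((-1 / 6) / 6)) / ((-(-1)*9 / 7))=-35 / 324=-0.11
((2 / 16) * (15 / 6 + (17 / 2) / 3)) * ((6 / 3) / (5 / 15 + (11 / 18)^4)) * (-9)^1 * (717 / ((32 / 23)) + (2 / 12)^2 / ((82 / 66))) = -26617727682 / 2034953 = -13080.27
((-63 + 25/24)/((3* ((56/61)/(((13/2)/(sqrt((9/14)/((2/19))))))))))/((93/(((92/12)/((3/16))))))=-27121393* sqrt(133)/12022668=-26.02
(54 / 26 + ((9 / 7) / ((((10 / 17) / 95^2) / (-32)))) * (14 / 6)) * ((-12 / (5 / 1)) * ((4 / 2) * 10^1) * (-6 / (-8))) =53023605.23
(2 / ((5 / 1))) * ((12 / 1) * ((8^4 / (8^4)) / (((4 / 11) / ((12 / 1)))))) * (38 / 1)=30096 / 5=6019.20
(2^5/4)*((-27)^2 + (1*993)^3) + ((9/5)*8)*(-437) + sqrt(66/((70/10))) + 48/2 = sqrt(462)/7 + 39165864096/5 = 7833172822.27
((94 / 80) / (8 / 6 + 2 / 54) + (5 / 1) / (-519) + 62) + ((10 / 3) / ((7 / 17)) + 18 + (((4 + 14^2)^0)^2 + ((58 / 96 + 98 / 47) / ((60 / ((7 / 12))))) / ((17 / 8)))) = 13912441302671 / 154659425760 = 89.96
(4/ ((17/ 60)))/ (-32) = -15/ 34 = -0.44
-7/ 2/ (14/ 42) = -21/ 2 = -10.50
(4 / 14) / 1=2 / 7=0.29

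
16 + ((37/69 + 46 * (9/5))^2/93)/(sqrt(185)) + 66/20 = 826620001 * sqrt(185)/2047825125 + 193/10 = 24.79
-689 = -689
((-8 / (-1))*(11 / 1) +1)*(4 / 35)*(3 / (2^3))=267 / 70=3.81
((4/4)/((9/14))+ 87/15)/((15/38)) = 12578/675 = 18.63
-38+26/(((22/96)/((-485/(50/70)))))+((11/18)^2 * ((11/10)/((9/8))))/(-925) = -2858497405891/37087875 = -77073.64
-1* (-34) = 34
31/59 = 0.53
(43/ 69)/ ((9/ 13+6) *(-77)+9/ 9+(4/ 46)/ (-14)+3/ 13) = -3913/ 3227928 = -0.00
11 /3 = 3.67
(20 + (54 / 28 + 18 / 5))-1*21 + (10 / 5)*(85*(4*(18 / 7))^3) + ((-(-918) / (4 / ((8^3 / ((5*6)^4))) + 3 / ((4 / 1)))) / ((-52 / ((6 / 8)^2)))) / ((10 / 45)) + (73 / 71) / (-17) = 96020664595549457 / 519041333720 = 184996.18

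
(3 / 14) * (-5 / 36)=-5 / 168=-0.03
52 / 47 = 1.11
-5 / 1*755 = -3775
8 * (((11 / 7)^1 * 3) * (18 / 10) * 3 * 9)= 64152 / 35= 1832.91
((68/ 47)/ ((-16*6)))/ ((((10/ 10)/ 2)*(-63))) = 17/ 35532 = 0.00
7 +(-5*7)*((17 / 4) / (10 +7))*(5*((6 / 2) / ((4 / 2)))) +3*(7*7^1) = 707 / 8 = 88.38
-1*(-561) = 561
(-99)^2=9801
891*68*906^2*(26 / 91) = 99465623136 / 7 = 14209374733.71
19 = 19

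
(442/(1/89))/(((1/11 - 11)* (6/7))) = -4206.98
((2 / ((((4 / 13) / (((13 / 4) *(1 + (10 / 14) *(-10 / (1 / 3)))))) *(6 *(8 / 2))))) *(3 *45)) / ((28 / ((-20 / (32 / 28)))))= 5437575 / 3584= 1517.18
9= 9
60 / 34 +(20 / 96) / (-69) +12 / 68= 54563 / 28152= 1.94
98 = 98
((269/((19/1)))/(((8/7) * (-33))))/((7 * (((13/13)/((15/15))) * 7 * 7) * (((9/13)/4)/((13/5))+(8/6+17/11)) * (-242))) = 0.00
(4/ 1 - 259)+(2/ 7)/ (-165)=-294527/ 1155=-255.00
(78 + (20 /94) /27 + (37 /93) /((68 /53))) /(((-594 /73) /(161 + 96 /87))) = -23965445159849 /15360148584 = -1560.24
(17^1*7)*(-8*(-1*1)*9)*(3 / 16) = 3213 / 2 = 1606.50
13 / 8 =1.62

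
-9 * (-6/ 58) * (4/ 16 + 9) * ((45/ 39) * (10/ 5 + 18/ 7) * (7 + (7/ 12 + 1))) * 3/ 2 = 1543455/ 2639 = 584.86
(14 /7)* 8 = 16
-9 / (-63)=1 / 7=0.14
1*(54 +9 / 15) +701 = 3778 / 5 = 755.60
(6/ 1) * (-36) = -216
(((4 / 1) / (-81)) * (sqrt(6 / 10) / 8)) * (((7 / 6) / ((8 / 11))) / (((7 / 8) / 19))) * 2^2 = -209 * sqrt(15) / 1215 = -0.67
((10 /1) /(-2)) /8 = -5 /8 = -0.62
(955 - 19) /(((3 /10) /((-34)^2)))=3606720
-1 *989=-989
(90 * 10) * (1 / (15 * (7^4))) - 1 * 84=-201624 / 2401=-83.98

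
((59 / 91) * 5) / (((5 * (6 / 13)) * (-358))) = -59 / 15036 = -0.00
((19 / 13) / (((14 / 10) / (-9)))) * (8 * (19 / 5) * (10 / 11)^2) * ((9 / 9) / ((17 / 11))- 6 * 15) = 21092.20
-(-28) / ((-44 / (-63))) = 441 / 11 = 40.09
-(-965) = 965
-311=-311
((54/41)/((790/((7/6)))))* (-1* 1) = -63/32390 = -0.00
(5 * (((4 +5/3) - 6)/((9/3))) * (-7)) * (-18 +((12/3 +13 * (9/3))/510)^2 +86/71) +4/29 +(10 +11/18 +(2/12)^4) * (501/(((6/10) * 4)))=11054215321679/5141240640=2150.11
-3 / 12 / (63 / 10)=-0.04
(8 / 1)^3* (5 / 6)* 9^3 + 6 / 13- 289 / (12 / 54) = 8053239 / 26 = 309739.96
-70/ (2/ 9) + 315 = 0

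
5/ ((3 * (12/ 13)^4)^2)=4078653605/ 3869835264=1.05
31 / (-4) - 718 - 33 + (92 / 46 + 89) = -2671 / 4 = -667.75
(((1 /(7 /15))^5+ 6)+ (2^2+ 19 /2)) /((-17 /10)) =-38.05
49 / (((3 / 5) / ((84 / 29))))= 6860 / 29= 236.55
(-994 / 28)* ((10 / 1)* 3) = -1065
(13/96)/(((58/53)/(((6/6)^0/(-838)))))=-689/4665984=-0.00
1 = 1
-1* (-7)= 7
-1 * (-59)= 59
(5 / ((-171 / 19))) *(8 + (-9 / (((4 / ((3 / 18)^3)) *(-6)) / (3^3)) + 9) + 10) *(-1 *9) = 8655 / 64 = 135.23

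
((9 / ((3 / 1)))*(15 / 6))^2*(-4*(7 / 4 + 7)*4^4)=-504000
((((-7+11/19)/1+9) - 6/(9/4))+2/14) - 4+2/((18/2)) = -4456/1197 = -3.72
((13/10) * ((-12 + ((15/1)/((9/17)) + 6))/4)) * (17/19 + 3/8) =168103/18240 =9.22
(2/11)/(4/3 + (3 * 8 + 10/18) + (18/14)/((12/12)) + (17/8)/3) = 1008/154583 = 0.01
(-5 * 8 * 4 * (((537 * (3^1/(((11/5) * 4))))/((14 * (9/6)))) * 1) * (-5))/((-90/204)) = -1217200/77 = -15807.79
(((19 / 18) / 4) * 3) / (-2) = -19 / 48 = -0.40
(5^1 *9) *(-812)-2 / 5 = -182702 / 5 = -36540.40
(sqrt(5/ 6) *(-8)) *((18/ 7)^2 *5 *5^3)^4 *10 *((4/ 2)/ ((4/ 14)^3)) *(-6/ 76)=8407562695312500000000 *sqrt(30)/ 319333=144207198813200959.01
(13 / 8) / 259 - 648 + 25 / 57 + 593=-6443179 / 118104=-54.56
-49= -49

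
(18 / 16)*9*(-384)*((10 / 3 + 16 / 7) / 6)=-25488 / 7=-3641.14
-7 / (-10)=7 / 10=0.70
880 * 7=6160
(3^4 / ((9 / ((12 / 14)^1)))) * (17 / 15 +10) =3006 / 35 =85.89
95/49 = 1.94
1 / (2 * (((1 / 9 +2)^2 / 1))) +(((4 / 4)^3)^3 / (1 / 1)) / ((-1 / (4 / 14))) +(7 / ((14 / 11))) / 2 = 26043 / 10108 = 2.58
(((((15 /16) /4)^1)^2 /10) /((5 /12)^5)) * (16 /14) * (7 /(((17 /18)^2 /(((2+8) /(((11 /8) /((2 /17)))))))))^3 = 151.34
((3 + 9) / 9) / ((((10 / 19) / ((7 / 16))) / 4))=133 / 30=4.43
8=8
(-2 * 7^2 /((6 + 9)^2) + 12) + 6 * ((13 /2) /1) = 11377 /225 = 50.56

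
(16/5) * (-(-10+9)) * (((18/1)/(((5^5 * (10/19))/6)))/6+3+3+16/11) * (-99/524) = -4.51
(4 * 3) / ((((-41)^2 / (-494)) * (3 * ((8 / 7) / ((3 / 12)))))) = -1729 / 6724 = -0.26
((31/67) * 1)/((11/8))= 248/737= 0.34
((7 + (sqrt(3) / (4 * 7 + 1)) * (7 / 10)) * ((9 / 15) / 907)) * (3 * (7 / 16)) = 441 * sqrt(3) / 21042400 + 441 / 72560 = 0.01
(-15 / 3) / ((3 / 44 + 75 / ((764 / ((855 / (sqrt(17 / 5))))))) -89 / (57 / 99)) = 297221904375 * sqrt(85) / 262490549663987 + 27904594338005 / 787471648991961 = 0.05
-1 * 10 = -10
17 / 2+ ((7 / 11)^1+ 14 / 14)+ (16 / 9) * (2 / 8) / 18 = 18107 / 1782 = 10.16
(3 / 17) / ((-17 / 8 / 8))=-192 / 289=-0.66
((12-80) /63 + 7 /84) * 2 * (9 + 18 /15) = -4267 /210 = -20.32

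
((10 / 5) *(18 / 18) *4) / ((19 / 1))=0.42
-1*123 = -123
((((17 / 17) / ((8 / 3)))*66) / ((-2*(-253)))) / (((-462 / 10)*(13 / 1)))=-15 / 184184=-0.00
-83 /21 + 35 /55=-766 /231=-3.32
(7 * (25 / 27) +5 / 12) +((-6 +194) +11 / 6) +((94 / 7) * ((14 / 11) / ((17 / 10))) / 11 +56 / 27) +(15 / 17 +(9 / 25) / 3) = 371596381 / 1851300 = 200.72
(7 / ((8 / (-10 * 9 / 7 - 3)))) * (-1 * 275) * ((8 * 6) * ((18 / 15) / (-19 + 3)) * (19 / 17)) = -1043955 / 68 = -15352.28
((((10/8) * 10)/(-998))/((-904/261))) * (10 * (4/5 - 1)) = -0.01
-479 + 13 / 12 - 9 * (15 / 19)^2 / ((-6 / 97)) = -1677485 / 4332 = -387.23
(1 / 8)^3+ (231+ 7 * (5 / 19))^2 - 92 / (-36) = 90190998193 / 1663488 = 54218.00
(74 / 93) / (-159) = -74 / 14787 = -0.01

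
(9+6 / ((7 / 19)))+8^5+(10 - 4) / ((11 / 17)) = 2525797 / 77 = 32802.56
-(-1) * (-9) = -9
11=11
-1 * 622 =-622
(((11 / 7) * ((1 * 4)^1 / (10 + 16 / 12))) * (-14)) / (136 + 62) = -2 / 51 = -0.04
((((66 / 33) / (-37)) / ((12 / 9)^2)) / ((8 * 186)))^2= 9 / 21554937856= 0.00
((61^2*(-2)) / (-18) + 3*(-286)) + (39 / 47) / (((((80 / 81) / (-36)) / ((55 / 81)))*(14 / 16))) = -1385827 / 2961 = -468.03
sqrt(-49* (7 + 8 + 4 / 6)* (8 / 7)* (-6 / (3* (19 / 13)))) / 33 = 4* sqrt(243789) / 1881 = 1.05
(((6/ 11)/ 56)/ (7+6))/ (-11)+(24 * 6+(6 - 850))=-30830803/ 44044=-700.00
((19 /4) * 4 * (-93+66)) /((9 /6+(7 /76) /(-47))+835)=-1832436 /2987971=-0.61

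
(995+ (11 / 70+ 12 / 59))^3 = 69469057095636519719 / 70444997000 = 986146072.17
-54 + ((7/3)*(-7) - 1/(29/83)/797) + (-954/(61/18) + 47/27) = -350.10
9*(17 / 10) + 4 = 193 / 10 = 19.30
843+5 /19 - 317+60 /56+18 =145059 /266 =545.33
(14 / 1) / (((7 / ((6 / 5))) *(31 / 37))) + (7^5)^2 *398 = 17425898111254 / 155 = 112425149104.86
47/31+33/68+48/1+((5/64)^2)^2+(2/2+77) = 1131736794783/8841592832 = 128.00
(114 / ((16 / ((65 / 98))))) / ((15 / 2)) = 247 / 392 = 0.63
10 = 10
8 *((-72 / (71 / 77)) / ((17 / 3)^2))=-399168 / 20519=-19.45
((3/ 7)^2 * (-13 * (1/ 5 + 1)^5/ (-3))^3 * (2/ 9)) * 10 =153036505350144/ 299072265625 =511.70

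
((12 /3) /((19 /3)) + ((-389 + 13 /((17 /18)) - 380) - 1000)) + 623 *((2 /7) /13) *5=-1686.14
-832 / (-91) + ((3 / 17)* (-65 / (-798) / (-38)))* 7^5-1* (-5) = 1337797 / 171836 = 7.79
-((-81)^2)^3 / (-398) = 282429536481 / 398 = 709621950.96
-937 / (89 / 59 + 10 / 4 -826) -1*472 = -45671074 / 96995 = -470.86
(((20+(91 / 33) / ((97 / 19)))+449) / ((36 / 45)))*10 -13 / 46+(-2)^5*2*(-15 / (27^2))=70014467437 / 11926926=5870.29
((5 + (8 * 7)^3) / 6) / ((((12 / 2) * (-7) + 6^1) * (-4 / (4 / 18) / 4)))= 175621 / 972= 180.68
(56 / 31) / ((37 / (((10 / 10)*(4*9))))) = 2016 / 1147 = 1.76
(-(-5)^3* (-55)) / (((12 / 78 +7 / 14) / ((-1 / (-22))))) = -8125 / 17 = -477.94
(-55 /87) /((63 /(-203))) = 55 /27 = 2.04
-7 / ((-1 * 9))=7 / 9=0.78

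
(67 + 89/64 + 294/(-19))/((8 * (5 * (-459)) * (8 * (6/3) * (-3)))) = 0.00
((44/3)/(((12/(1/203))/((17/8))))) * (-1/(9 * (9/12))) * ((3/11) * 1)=-17/32886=-0.00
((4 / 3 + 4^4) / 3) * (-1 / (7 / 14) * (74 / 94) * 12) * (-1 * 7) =1599584 / 141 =11344.57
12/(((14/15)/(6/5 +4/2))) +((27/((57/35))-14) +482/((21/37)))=356291/399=892.96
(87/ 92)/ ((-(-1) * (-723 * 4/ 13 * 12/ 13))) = -4901/ 1064256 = -0.00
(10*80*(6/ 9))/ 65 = 320/ 39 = 8.21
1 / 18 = 0.06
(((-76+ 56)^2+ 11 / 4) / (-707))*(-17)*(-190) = -2601765 / 1414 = -1840.00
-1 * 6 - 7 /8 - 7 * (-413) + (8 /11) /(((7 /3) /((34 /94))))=83504451 /28952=2884.24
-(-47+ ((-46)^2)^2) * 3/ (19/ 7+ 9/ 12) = -376102356/ 97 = -3877343.88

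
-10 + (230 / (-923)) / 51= -470960 / 47073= -10.00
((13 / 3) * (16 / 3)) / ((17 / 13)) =2704 / 153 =17.67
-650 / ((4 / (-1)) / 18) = 2925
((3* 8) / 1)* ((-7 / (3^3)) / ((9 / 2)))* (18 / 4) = -56 / 9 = -6.22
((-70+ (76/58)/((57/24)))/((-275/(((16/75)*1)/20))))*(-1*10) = -0.03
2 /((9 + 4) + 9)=1 /11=0.09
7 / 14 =1 / 2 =0.50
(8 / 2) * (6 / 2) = 12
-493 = -493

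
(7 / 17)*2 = 14 / 17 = 0.82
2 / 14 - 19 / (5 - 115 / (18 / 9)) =53 / 105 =0.50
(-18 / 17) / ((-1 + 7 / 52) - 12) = 312 / 3791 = 0.08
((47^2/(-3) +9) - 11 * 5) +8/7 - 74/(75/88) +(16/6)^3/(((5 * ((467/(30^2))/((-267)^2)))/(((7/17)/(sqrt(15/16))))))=-151903/175 +454221824 * sqrt(15)/7939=220720.79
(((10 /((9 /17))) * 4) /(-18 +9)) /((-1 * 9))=680 /729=0.93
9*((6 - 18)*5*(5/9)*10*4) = -12000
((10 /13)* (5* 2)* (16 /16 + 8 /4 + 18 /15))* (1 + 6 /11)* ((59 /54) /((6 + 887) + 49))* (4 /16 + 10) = 1439305 /2424708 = 0.59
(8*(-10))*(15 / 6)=-200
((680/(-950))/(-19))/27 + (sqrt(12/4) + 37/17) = sqrt(3) + 1804351/828495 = 3.91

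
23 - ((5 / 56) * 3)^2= 71903 / 3136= 22.93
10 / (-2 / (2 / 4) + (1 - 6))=-10 / 9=-1.11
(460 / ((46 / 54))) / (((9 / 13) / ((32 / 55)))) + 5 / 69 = 344503 / 759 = 453.89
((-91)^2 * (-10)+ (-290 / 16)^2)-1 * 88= -5284447 / 64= -82569.48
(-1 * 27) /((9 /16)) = -48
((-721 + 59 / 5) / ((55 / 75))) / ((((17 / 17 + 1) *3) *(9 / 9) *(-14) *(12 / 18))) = 5319 / 308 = 17.27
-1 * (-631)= 631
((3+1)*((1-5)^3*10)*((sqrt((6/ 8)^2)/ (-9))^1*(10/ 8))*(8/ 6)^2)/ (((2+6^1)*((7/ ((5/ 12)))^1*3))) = 2000/ 1701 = 1.18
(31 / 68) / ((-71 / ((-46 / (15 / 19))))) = 13547 / 36210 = 0.37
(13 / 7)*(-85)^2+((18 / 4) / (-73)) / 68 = 932487337 / 69496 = 13417.86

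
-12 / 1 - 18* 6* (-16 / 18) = 84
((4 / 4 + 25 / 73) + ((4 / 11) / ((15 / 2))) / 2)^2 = 270997444 / 145082025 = 1.87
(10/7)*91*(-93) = -12090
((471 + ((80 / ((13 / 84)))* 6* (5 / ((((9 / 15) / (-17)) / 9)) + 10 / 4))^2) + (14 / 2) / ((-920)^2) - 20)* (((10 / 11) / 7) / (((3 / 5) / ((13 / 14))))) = 202553428413626160253 / 64698816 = 3130713063027.71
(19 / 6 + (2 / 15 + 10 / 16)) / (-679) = -157 / 27160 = -0.01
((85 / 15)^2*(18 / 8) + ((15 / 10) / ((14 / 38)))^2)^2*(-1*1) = -75777025 / 9604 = -7890.15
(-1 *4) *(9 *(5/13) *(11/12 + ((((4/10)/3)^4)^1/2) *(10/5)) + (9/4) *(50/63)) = -2031073/102375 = -19.84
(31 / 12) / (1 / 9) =93 / 4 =23.25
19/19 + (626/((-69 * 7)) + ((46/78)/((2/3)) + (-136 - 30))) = -2077237/12558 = -165.41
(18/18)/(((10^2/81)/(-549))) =-444.69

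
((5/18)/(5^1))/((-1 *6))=-1/108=-0.01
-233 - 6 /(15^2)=-17477 /75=-233.03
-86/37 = -2.32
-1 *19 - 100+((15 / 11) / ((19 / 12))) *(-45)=-32971 / 209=-157.76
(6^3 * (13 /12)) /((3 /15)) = 1170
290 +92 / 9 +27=2945 / 9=327.22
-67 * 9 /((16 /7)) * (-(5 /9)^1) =2345 /16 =146.56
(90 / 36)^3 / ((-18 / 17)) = -2125 / 144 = -14.76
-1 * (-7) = 7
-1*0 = 0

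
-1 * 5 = -5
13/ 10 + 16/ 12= 79/ 30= 2.63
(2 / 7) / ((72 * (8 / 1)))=1 / 2016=0.00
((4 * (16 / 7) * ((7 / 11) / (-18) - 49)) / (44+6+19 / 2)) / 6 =-44384 / 35343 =-1.26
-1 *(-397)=397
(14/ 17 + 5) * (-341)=-33759/ 17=-1985.82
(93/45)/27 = 31/405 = 0.08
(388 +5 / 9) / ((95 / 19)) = 3497 / 45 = 77.71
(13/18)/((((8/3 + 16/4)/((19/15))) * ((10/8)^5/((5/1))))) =31616/140625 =0.22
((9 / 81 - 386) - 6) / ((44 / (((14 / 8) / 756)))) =-3527 / 171072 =-0.02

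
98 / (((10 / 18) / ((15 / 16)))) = 1323 / 8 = 165.38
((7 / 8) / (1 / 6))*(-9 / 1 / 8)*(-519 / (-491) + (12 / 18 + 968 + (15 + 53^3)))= -13907018097 / 15712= -885120.81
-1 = -1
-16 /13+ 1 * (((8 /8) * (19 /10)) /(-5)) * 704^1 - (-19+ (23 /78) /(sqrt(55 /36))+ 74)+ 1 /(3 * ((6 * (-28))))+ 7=-51884101 /163800 - 23 * sqrt(55) /715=-316.99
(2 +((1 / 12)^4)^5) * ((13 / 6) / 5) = 99677759803634353176589 / 115012799773424253665280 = 0.87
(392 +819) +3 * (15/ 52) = 63017/ 52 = 1211.87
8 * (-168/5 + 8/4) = -1264/5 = -252.80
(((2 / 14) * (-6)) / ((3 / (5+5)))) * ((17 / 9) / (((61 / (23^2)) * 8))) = -44965 / 7686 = -5.85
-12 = -12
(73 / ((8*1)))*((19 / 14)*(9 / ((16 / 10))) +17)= 201407 / 896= 224.78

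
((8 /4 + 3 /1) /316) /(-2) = -5 /632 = -0.01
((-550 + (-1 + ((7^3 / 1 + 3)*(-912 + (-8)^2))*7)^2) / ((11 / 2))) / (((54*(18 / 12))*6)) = 1578125168.69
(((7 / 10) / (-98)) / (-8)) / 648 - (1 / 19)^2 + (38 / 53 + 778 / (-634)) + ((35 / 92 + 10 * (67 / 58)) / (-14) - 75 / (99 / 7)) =-215360168533003183 / 32296382601880320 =-6.67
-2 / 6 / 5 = -1 / 15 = -0.07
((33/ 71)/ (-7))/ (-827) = 0.00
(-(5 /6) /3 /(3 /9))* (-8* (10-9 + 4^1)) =100 /3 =33.33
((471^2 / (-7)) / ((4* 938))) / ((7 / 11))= -2440251 / 183848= -13.27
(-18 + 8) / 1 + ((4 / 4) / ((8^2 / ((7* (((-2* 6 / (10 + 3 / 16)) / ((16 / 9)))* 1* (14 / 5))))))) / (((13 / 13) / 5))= -14363 / 1304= -11.01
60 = 60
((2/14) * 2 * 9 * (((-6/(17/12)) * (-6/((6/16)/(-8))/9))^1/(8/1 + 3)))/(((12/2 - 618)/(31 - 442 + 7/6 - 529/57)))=-12231424/1268421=-9.64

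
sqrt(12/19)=0.79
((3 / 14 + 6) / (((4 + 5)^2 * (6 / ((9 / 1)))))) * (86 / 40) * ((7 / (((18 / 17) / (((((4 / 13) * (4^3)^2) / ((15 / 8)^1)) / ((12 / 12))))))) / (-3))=-366.49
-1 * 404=-404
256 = 256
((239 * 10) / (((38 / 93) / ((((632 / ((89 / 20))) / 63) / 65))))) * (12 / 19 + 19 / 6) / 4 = 5068793260 / 26313651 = 192.63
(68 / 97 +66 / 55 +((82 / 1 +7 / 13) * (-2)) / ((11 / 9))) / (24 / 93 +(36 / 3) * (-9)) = 71574691 / 57911425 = 1.24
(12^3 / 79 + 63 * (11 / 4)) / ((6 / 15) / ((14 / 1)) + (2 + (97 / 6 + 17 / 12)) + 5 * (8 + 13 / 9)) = 2.92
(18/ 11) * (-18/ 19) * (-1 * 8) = 2592/ 209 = 12.40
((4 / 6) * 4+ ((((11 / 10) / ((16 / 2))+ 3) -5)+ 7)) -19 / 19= 1633 / 240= 6.80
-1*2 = -2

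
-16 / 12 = -4 / 3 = -1.33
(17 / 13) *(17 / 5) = 289 / 65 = 4.45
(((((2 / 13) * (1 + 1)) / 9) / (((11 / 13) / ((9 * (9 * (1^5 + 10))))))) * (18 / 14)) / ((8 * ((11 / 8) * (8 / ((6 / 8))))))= 243 / 616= 0.39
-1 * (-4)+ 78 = 82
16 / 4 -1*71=-67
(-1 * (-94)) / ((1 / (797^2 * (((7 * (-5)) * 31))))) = -64784965910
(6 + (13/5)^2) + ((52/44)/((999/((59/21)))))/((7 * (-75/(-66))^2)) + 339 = 32285665798/91783125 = 351.76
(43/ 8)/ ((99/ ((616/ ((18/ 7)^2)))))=14749/ 2916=5.06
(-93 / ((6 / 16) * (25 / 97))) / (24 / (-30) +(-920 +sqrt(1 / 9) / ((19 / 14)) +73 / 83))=113808936 / 108774545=1.05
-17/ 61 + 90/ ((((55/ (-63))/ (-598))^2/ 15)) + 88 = 4675274576615/ 7381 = 633420210.89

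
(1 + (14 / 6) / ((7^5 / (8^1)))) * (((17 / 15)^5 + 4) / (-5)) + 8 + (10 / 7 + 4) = 12.25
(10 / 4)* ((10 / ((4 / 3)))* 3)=225 / 4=56.25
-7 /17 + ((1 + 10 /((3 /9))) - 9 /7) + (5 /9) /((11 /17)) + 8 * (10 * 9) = 8837648 /11781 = 750.16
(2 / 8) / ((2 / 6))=3 / 4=0.75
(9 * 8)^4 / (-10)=-13436928 / 5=-2687385.60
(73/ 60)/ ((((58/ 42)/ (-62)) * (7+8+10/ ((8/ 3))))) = -31682/ 10875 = -2.91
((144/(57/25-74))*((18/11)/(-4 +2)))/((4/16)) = 129600/19723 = 6.57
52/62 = 26/31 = 0.84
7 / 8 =0.88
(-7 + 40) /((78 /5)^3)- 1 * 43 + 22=-3320489 /158184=-20.99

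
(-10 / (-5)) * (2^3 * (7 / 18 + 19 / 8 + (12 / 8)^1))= 68.22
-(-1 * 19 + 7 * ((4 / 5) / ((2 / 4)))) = 39 / 5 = 7.80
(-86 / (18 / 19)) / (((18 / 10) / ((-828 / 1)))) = 375820 / 9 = 41757.78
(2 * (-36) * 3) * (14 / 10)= -1512 / 5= -302.40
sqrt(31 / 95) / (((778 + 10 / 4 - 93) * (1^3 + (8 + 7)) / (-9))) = -9 * sqrt(2945) / 1045000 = -0.00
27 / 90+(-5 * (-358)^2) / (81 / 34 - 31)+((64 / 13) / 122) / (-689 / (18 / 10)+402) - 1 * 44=29832244595451 / 1334848970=22348.78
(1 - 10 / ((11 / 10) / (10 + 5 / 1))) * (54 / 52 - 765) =29576007 / 286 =103412.61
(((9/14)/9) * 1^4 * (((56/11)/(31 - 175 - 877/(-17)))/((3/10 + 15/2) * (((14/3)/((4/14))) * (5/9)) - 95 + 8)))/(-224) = -153/141289456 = -0.00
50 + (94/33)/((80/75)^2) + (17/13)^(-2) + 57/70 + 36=89.90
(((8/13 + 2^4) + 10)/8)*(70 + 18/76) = 461737/1976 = 233.67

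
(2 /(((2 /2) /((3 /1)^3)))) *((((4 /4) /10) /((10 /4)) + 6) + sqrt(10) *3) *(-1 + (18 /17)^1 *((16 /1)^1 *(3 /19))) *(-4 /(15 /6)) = -701136 *sqrt(10) /1615 - 35290512 /40375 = -2246.94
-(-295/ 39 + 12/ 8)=473/ 78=6.06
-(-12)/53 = 12/53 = 0.23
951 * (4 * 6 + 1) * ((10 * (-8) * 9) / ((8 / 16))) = -34236000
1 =1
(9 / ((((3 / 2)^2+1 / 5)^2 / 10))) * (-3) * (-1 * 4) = 432000 / 2401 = 179.93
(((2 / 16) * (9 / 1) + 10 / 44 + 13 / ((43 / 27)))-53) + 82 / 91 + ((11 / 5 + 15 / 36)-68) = -557667713 / 5165160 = -107.97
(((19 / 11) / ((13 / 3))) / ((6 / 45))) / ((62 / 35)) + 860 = 15279445 / 17732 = 861.69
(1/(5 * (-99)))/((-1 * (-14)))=-1/6930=-0.00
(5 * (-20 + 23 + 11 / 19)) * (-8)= -2720 / 19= -143.16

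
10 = 10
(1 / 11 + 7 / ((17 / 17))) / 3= 26 / 11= 2.36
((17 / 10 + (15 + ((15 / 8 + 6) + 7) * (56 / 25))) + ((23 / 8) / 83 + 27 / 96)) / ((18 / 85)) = 6313239 / 26560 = 237.70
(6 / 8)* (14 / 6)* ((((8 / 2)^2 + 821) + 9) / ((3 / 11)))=10857 / 2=5428.50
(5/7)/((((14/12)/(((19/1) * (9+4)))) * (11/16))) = 118560/539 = 219.96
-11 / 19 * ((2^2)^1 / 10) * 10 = -44 / 19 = -2.32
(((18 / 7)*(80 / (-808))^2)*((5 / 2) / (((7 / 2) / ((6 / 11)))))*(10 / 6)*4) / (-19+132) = 360000 / 621312307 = 0.00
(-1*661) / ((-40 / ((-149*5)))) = -98489 / 8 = -12311.12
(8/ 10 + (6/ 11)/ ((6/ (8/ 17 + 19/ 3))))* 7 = 27853/ 2805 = 9.93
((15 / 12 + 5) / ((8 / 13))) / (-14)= -325 / 448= -0.73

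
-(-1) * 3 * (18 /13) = 54 /13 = 4.15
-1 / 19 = -0.05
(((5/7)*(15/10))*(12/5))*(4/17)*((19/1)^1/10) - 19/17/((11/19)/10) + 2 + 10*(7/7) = -40286/6545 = -6.16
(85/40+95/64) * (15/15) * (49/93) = 3773/1984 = 1.90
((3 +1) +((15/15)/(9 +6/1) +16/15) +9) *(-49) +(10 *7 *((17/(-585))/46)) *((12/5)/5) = -15530536/22425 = -692.55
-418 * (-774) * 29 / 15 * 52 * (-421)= -68466704592 / 5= -13693340918.40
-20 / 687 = -0.03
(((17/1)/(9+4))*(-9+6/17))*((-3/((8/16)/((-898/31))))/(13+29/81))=-32077458/218023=-147.13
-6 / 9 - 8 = -26 / 3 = -8.67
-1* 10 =-10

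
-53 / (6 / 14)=-371 / 3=-123.67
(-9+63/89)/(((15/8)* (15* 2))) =-328/2225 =-0.15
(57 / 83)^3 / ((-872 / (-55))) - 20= -9961779665 / 498598264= -19.98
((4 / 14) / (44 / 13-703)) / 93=-26 / 5920845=-0.00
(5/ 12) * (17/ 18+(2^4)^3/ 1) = 368725/ 216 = 1707.06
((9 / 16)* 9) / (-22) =-0.23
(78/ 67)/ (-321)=-26/ 7169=-0.00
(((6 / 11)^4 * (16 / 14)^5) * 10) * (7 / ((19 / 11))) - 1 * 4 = 181797724 / 60718889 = 2.99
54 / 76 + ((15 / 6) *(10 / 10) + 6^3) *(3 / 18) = 8465 / 228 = 37.13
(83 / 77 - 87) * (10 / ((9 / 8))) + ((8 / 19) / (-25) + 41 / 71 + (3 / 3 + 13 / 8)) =-142204123667 / 186971400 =-760.57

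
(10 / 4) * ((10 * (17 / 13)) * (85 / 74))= 36125 / 962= 37.55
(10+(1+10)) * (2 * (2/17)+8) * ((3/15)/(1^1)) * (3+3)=3528/17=207.53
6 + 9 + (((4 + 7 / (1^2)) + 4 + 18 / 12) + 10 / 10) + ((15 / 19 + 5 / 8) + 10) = 6675 / 152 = 43.91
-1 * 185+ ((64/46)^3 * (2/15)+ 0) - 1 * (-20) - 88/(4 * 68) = -1023632381/6205170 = -164.96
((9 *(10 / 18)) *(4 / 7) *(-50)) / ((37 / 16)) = -16000 / 259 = -61.78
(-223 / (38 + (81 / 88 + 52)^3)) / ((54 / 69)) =-1747634944 / 909227495961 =-0.00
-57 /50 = -1.14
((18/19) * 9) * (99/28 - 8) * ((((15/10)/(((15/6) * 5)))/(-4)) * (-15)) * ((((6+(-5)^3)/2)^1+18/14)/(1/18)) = 133680375/7448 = 17948.49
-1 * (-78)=78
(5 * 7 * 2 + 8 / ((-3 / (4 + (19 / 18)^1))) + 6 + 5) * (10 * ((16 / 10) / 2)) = 14584 / 27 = 540.15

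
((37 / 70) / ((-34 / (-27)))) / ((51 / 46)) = 7659 / 20230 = 0.38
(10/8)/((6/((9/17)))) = 15/136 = 0.11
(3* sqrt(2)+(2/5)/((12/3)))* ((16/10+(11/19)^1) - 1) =56/475+336* sqrt(2)/95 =5.12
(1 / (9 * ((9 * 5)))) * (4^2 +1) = 17 / 405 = 0.04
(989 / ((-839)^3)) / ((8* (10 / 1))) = -989 / 47247177520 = -0.00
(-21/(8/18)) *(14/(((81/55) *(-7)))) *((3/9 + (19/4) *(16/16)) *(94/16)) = 1103795/576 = 1916.31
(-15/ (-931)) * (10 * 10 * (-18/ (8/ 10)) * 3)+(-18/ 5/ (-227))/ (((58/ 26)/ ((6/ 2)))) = -3331990188/ 30643865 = -108.73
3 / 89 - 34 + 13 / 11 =-32096 / 979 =-32.78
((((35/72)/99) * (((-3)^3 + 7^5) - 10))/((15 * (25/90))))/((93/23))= 89999/18414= 4.89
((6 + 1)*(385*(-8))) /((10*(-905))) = 2156 /905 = 2.38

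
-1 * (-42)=42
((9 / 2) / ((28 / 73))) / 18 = 73 / 112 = 0.65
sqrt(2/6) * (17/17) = sqrt(3)/3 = 0.58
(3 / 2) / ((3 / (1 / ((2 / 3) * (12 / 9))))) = 9 / 16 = 0.56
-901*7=-6307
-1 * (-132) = 132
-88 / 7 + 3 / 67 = -5875 / 469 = -12.53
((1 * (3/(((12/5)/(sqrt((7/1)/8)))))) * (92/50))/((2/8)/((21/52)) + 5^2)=483 * sqrt(14)/21520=0.08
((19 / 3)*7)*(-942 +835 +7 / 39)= -554078 / 117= -4735.71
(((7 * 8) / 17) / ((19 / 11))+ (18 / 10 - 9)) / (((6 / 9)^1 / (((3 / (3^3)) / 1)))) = -4274 / 4845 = -0.88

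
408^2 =166464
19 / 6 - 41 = -227 / 6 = -37.83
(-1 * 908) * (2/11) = -1816/11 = -165.09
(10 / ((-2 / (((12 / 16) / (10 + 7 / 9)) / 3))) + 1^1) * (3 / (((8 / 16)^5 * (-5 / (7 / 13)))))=-57624 / 6305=-9.14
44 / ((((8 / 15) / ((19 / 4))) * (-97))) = -3135 / 776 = -4.04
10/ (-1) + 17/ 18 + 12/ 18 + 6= -43/ 18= -2.39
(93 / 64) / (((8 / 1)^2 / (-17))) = -1581 / 4096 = -0.39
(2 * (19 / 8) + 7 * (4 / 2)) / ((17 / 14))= 525 / 34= 15.44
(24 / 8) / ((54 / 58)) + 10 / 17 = 583 / 153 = 3.81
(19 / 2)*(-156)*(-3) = 4446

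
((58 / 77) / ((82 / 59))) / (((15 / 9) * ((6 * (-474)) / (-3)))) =1711 / 4988060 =0.00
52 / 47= 1.11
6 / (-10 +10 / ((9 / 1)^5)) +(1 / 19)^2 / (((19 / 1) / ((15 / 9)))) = -3643677619 / 6075153480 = -0.60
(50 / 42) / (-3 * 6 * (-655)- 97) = 0.00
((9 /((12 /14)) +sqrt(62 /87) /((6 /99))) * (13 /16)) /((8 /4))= 273 /64 +143 * sqrt(5394) /1856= 9.92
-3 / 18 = -1 / 6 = -0.17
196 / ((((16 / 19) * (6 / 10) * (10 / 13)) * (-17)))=-12103 / 408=-29.66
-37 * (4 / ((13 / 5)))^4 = -5920000 / 28561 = -207.28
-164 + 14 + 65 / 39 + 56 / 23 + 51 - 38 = -9170 / 69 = -132.90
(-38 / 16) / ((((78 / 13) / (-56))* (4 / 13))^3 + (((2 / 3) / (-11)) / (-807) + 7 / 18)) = -381298636719 / 62441169332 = -6.11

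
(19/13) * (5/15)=19/39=0.49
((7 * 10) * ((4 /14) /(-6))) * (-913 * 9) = 27390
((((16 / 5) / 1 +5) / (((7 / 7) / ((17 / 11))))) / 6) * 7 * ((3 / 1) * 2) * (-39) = -190281 / 55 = -3459.65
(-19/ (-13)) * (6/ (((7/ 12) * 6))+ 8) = 1292/ 91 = 14.20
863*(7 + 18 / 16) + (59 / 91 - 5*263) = 4147797 / 728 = 5697.52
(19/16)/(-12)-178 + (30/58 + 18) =-888551/5568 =-159.58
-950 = -950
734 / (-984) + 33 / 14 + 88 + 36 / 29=9073993 / 99876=90.85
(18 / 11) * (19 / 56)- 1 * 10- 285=-294.44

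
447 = 447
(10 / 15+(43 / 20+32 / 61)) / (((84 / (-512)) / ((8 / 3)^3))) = -28622848 / 74115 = -386.20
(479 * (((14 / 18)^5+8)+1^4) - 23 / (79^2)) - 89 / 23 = 4443.46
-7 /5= -1.40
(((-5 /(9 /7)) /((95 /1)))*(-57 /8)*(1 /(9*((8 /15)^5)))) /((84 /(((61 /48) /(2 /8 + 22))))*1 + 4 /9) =108084375 /211721125888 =0.00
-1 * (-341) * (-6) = -2046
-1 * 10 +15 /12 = -35 /4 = -8.75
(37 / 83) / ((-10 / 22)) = -407 / 415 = -0.98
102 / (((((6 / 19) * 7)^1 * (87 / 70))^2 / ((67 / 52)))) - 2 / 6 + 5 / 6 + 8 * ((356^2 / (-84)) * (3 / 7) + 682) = 4353968869 / 14464359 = 301.01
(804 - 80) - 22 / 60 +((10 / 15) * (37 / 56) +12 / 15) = 304447 / 420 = 724.87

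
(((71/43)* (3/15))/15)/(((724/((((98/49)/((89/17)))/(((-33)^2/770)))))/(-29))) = -245021/1028640195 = -0.00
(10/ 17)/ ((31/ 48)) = 480/ 527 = 0.91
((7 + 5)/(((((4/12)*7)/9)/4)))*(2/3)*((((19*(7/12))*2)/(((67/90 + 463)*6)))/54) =760/41737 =0.02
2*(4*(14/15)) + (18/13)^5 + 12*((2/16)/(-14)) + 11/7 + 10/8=595316857/38985765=15.27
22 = 22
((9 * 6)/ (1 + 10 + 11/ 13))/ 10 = 351/ 770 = 0.46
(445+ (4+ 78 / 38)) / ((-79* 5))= -1714 / 1501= -1.14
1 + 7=8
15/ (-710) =-3/ 142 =-0.02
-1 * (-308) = 308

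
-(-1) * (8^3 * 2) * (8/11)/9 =82.75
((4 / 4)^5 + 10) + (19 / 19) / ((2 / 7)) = 29 / 2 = 14.50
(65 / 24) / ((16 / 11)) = 715 / 384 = 1.86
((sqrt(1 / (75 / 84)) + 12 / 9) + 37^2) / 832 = sqrt(7) / 2080 + 4111 / 2496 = 1.65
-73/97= -0.75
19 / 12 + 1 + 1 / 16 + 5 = 367 / 48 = 7.65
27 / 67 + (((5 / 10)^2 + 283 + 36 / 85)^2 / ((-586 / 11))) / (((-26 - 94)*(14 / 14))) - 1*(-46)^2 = -2103.01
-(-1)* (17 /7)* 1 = 17 /7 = 2.43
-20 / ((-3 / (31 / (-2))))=-310 / 3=-103.33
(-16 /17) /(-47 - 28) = 16 /1275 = 0.01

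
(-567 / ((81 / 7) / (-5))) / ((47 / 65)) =15925 / 47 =338.83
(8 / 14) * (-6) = -3.43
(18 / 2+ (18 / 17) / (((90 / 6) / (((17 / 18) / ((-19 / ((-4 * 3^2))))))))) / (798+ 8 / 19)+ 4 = 304267 / 75850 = 4.01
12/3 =4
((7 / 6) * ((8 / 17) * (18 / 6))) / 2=14 / 17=0.82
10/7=1.43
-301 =-301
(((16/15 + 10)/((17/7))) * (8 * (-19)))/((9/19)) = -3355856/2295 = -1462.25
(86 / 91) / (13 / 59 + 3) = 2537 / 8645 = 0.29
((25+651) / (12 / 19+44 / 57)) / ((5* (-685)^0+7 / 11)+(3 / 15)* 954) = 105963 / 43216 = 2.45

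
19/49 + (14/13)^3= 176199/107653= 1.64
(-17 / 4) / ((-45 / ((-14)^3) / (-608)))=7090496 / 45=157566.58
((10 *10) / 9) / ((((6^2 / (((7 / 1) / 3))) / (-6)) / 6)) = -700 / 27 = -25.93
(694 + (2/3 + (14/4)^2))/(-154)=-8483/1848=-4.59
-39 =-39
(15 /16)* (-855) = -12825 /16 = -801.56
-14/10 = -7/5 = -1.40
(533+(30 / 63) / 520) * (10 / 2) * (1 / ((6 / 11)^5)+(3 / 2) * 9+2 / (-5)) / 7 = 765135945571 / 59439744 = 12872.46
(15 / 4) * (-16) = -60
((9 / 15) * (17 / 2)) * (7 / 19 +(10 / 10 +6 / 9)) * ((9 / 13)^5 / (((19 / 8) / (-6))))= -2794671072 / 670183865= -4.17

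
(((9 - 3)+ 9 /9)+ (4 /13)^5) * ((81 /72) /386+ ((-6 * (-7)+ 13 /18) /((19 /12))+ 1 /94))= 189.05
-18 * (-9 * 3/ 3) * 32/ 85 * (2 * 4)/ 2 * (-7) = -145152/ 85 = -1707.67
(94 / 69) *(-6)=-188 / 23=-8.17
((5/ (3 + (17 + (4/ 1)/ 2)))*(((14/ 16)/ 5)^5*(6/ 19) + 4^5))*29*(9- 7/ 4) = 837759837604061/ 17121280000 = 48930.91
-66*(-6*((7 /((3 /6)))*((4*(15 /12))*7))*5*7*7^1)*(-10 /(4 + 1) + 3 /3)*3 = -142619400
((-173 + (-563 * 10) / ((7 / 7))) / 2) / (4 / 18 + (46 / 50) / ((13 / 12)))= -16973775 / 6268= -2708.00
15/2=7.50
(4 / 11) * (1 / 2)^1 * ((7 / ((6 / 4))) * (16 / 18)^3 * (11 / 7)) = 2048 / 2187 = 0.94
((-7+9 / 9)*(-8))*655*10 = 314400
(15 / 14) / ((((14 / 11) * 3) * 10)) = 11 / 392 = 0.03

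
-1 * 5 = -5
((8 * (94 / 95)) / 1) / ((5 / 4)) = 3008 / 475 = 6.33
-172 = -172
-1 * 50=-50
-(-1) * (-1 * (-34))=34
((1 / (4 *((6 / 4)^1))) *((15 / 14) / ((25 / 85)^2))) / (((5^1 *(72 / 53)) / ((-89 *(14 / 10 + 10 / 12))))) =-91335271 / 1512000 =-60.41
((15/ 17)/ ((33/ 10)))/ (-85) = -10/ 3179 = -0.00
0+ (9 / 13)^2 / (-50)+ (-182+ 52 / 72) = -6893452 / 38025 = -181.29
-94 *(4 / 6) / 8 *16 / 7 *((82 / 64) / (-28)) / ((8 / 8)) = 1927 / 2352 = 0.82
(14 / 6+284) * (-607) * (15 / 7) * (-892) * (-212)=-493006419760 / 7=-70429488537.14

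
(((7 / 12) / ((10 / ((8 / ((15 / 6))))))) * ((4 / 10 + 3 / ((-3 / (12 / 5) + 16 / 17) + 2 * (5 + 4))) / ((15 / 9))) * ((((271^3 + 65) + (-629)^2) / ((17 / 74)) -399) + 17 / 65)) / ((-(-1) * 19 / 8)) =12487776982608256 / 5261871875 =2373257.52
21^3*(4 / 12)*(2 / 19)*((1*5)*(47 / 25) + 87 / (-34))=3590181 / 1615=2223.02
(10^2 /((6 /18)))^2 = 90000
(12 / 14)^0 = 1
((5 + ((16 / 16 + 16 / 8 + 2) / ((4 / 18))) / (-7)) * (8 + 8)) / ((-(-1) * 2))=100 / 7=14.29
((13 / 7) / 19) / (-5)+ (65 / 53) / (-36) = -68029 / 1268820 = -0.05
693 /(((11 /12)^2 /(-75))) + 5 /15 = -2041189 /33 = -61854.21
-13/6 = -2.17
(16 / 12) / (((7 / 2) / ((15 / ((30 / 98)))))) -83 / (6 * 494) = 18415 / 988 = 18.64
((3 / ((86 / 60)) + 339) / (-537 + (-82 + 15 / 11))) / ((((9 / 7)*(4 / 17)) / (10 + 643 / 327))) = -582372791 / 26659656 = -21.84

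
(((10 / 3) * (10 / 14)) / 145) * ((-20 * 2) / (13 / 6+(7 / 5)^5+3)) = -2500000 / 40136551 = -0.06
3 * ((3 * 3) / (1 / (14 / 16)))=23.62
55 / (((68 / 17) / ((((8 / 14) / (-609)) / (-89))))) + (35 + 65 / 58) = 27408995 / 758814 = 36.12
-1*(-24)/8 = 3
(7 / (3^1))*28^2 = 5488 / 3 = 1829.33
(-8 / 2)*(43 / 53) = -172 / 53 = -3.25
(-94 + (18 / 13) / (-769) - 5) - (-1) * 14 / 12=-5868347 / 59982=-97.84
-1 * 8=-8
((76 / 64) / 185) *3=57 / 2960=0.02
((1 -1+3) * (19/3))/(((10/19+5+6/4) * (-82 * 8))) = -361/87576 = -0.00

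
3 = 3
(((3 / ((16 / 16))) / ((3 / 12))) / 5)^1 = 12 / 5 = 2.40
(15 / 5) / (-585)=-0.01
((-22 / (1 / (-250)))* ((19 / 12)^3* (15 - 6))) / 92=9431125 / 4416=2135.67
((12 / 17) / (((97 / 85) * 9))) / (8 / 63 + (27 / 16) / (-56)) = 53760 / 75757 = 0.71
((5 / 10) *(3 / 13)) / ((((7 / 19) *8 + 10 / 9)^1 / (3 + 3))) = 1539 / 9022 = 0.17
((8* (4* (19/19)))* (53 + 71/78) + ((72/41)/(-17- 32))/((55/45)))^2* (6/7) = 4421121408387041408/1733210227749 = 2550828.13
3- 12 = -9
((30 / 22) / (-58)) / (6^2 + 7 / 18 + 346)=-135 / 2195677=-0.00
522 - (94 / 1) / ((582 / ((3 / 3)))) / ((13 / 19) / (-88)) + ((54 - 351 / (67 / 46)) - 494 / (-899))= 356.34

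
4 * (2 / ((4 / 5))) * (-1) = -10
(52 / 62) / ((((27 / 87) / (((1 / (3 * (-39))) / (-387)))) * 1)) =58 / 971757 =0.00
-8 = -8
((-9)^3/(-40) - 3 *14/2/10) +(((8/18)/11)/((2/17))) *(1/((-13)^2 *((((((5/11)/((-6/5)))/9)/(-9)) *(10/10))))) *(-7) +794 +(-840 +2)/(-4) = 34360509/33800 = 1016.58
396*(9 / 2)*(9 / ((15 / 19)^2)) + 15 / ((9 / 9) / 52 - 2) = 66240606 / 2575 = 25724.51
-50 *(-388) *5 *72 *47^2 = 15427656000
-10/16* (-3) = 15/8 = 1.88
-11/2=-5.50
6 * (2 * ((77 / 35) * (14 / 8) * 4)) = 924 / 5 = 184.80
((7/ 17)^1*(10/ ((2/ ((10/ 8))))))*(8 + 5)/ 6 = 2275/ 408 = 5.58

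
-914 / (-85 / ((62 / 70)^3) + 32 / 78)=1061929986 / 141653969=7.50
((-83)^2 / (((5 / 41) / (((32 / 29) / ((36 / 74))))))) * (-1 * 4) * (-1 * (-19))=-12707945408 / 1305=-9737889.20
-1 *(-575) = 575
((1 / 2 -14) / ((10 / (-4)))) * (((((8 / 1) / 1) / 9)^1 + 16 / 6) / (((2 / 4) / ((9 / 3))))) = 576 / 5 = 115.20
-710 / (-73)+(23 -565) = -38856 / 73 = -532.27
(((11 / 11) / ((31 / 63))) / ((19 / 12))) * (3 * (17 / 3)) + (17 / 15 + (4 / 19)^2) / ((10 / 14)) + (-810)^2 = 550700830409 / 839325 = 656123.47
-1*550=-550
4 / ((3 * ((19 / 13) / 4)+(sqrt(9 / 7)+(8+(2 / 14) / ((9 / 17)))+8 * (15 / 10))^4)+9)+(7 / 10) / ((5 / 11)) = 1.54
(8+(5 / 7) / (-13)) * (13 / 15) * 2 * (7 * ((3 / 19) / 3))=482 / 95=5.07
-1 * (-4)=4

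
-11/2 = -5.50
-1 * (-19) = 19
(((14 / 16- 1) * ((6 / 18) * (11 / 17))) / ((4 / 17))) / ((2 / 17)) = -187 / 192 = -0.97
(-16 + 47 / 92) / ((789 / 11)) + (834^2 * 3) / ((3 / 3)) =50489013703 / 24196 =2086667.78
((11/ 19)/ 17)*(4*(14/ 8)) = 77/ 323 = 0.24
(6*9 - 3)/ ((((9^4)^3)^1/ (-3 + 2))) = -17/ 94143178827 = -0.00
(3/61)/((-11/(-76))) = 228/671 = 0.34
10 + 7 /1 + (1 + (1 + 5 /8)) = 157 /8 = 19.62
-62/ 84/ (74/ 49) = -217/ 444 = -0.49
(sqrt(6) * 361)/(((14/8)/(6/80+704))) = 10166843 * sqrt(6)/70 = 355765.39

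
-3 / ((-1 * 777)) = 1 / 259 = 0.00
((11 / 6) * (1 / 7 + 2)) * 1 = 55 / 14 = 3.93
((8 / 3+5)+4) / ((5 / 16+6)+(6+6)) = 560 / 879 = 0.64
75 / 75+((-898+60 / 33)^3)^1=-958002055381 / 1331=-719761123.50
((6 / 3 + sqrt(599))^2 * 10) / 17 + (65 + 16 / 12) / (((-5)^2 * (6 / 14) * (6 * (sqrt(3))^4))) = 40 * sqrt(599) / 17 + 73288181 / 206550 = 412.41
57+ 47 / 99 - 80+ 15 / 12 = -8425 / 396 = -21.28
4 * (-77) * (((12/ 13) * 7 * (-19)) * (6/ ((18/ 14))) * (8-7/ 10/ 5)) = 450767856/ 325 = 1386978.02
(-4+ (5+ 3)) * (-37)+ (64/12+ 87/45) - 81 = -3326/15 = -221.73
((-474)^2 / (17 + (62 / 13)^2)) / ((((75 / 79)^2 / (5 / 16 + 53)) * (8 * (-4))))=-5614926826717 / 537360000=-10449.10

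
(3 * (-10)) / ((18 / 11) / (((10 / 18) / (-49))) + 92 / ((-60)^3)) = 17820000 / 85730653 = 0.21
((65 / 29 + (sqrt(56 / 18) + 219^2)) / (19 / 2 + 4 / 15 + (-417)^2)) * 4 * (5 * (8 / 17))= 3200 * sqrt(7) / 88688371 + 6676483200 / 2571962759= 2.60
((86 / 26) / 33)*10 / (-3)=-0.33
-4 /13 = -0.31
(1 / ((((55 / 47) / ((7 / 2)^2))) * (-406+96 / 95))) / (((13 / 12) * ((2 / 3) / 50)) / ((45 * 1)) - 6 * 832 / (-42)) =-3101277375 / 14260657456474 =-0.00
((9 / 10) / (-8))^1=-9 / 80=-0.11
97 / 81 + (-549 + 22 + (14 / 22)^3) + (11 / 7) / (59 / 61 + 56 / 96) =-449291688943 / 856558395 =-524.53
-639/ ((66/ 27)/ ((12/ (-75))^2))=-46008/ 6875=-6.69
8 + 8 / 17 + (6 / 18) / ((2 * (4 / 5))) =3541 / 408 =8.68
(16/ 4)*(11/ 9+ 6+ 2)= 332/ 9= 36.89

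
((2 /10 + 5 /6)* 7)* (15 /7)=31 /2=15.50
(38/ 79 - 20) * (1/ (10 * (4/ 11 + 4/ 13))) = -36751/ 12640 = -2.91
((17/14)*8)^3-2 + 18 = 932.71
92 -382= -290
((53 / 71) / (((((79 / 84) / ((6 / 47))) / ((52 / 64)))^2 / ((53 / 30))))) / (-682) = -628055883 / 26702542388720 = -0.00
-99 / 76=-1.30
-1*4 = -4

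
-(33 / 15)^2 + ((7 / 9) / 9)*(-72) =-2489 / 225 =-11.06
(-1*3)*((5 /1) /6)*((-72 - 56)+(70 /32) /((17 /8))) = 21585 /68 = 317.43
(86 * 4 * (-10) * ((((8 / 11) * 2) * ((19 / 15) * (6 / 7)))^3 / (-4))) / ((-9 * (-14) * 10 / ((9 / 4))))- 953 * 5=-1901041152971 / 399466375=-4758.95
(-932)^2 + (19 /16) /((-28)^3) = 305088544749 /351232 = 868624.00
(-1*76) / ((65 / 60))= -912 / 13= -70.15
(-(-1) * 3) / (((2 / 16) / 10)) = 240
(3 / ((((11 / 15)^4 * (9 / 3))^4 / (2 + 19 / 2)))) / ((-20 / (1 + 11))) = -3357186492919921875 / 91899459727144322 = -36.53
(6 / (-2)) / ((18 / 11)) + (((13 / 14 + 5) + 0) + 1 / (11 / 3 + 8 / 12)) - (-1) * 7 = 3092 / 273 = 11.33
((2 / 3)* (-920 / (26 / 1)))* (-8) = 7360 / 39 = 188.72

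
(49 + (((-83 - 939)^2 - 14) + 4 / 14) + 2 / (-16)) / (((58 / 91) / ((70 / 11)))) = 10428819.83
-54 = -54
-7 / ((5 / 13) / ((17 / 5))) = -1547 / 25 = -61.88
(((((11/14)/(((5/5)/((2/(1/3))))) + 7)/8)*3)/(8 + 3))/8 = 123/2464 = 0.05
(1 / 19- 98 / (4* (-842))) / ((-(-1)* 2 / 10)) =13075 / 31996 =0.41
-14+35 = 21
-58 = -58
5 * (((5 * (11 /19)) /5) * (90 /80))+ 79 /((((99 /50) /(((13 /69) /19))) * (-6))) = 9938635 /3114936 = 3.19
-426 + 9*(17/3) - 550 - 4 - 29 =-958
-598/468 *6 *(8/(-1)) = 184/3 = 61.33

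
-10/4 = -5/2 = -2.50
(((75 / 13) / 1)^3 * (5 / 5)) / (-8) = -421875 / 17576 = -24.00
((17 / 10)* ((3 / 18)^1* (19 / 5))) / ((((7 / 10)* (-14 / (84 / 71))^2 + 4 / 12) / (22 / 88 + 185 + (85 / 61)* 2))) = 44458689 / 21598270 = 2.06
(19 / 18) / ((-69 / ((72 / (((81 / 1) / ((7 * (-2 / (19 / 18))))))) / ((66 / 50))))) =2800 / 20493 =0.14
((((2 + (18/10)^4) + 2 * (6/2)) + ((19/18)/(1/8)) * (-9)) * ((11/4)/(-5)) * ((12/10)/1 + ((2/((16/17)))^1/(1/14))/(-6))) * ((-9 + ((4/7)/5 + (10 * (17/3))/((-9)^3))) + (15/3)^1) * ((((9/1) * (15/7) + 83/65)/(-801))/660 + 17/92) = 2512972273946400545213/28873610254125000000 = 87.03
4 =4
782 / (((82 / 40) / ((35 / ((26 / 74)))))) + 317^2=73814437 / 533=138488.62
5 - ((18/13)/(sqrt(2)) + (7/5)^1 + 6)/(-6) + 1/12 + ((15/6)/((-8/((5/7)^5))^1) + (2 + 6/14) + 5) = 3 * sqrt(2)/26 + 55209517/4033680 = 13.85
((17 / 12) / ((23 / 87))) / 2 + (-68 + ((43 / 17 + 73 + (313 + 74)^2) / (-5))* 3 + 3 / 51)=-89971.98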